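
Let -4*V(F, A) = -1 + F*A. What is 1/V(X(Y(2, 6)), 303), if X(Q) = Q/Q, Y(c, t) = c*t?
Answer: -2/151 ≈ -0.013245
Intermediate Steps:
X(Q) = 1
V(F, A) = 1/4 - A*F/4 (V(F, A) = -(-1 + F*A)/4 = -(-1 + A*F)/4 = 1/4 - A*F/4)
1/V(X(Y(2, 6)), 303) = 1/(1/4 - 1/4*303*1) = 1/(1/4 - 303/4) = 1/(-151/2) = -2/151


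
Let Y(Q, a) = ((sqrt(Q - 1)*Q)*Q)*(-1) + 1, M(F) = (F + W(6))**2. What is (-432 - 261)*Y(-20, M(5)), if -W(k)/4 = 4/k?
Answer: -693 + 277200*I*sqrt(21) ≈ -693.0 + 1.2703e+6*I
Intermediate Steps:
W(k) = -16/k
M(F) = (-8/3 + F)**2 (M(F) = (F - 16/6)**2 = (F - 16*1/6)**2 = (F - 8/3)**2 = (-8/3 + F)**2)
Y(Q, a) = 1 - Q**2*sqrt(-1 + Q) (Y(Q, a) = ((sqrt(-1 + Q)*Q)*Q)*(-1) + 1 = ((Q*sqrt(-1 + Q))*Q)*(-1) + 1 = (Q**2*sqrt(-1 + Q))*(-1) + 1 = -Q**2*sqrt(-1 + Q) + 1 = 1 - Q**2*sqrt(-1 + Q))
(-432 - 261)*Y(-20, M(5)) = (-432 - 261)*(1 - 1*(-20)**2*sqrt(-1 - 20)) = -693*(1 - 1*400*sqrt(-21)) = -693*(1 - 1*400*I*sqrt(21)) = -693*(1 - 400*I*sqrt(21)) = -693 + 277200*I*sqrt(21)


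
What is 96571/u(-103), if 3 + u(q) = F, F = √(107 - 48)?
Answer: 289713/50 + 96571*√59/50 ≈ 20630.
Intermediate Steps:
F = √59 ≈ 7.6811
u(q) = -3 + √59
96571/u(-103) = 96571/(-3 + √59)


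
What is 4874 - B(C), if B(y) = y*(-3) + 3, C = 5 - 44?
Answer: 4754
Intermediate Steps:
C = -39
B(y) = 3 - 3*y (B(y) = -3*y + 3 = 3 - 3*y)
4874 - B(C) = 4874 - (3 - 3*(-39)) = 4874 - (3 + 117) = 4874 - 1*120 = 4874 - 120 = 4754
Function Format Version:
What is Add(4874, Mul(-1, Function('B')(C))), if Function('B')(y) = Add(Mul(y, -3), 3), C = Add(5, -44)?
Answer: 4754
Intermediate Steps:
C = -39
Function('B')(y) = Add(3, Mul(-3, y)) (Function('B')(y) = Add(Mul(-3, y), 3) = Add(3, Mul(-3, y)))
Add(4874, Mul(-1, Function('B')(C))) = Add(4874, Mul(-1, Add(3, Mul(-3, -39)))) = Add(4874, Mul(-1, Add(3, 117))) = Add(4874, Mul(-1, 120)) = Add(4874, -120) = 4754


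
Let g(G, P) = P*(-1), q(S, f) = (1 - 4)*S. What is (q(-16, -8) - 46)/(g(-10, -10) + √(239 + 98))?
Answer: -20/237 + 2*√337/237 ≈ 0.070528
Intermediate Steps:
q(S, f) = -3*S
g(G, P) = -P
(q(-16, -8) - 46)/(g(-10, -10) + √(239 + 98)) = (-3*(-16) - 46)/(-1*(-10) + √(239 + 98)) = (48 - 46)/(10 + √337) = 2/(10 + √337)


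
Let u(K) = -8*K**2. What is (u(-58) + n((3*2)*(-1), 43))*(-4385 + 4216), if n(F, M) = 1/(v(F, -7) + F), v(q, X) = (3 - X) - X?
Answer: 50029239/11 ≈ 4.5481e+6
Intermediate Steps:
v(q, X) = 3 - 2*X
n(F, M) = 1/(17 + F) (n(F, M) = 1/((3 - 2*(-7)) + F) = 1/((3 + 14) + F) = 1/(17 + F))
(u(-58) + n((3*2)*(-1), 43))*(-4385 + 4216) = (-8*(-58)**2 + 1/(17 + (3*2)*(-1)))*(-4385 + 4216) = (-8*3364 + 1/(17 + 6*(-1)))*(-169) = (-26912 + 1/(17 - 6))*(-169) = (-26912 + 1/11)*(-169) = -296031/11*(-169) = 50029239/11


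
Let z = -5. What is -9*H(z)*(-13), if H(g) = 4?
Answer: 468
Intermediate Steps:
-9*H(z)*(-13) = -9*4*(-13) = -36*(-13) = -1*(-468) = 468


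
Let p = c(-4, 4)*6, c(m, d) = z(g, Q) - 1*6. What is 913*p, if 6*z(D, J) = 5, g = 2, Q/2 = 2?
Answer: -28303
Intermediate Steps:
Q = 4 (Q = 2*2 = 4)
z(D, J) = ⅚ (z(D, J) = (⅙)*5 = ⅚)
c(m, d) = -31/6 (c(m, d) = ⅚ - 1*6 = ⅚ - 6 = -31/6)
p = -31 (p = -31/6*6 = -31)
913*p = 913*(-31) = -28303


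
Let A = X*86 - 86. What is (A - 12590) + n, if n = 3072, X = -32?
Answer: -12356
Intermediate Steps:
A = -2838 (A = -32*86 - 86 = -2752 - 86 = -2838)
(A - 12590) + n = (-2838 - 12590) + 3072 = -15428 + 3072 = -12356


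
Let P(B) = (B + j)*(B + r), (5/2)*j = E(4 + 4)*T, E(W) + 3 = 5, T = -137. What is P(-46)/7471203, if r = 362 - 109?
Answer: -53682/12452005 ≈ -0.0043111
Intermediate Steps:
E(W) = 2 (E(W) = -3 + 5 = 2)
r = 253
j = -548/5 (j = 2*(2*(-137))/5 = (⅖)*(-274) = -548/5 ≈ -109.60)
P(B) = (253 + B)*(-548/5 + B) (P(B) = (B - 548/5)*(B + 253) = (-548/5 + B)*(253 + B) = (253 + B)*(-548/5 + B))
P(-46)/7471203 = (-138644/5 + (-46)² + (717/5)*(-46))/7471203 = (-138644/5 + 2116 - 32982/5)*(1/7471203) = -161046/5*1/7471203 = -53682/12452005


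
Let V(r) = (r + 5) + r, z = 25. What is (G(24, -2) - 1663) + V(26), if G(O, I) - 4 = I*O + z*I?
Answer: -1700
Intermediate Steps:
G(O, I) = 4 + 25*I + I*O (G(O, I) = 4 + (I*O + 25*I) = 4 + (25*I + I*O) = 4 + 25*I + I*O)
V(r) = 5 + 2*r (V(r) = (5 + r) + r = 5 + 2*r)
(G(24, -2) - 1663) + V(26) = ((4 + 25*(-2) - 2*24) - 1663) + (5 + 2*26) = ((4 - 50 - 48) - 1663) + (5 + 52) = (-94 - 1663) + 57 = -1757 + 57 = -1700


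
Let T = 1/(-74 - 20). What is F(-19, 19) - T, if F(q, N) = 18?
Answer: 1693/94 ≈ 18.011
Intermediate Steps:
T = -1/94 (T = 1/(-94) = -1/94 ≈ -0.010638)
F(-19, 19) - T = 18 - 1*(-1/94) = 18 + 1/94 = 1693/94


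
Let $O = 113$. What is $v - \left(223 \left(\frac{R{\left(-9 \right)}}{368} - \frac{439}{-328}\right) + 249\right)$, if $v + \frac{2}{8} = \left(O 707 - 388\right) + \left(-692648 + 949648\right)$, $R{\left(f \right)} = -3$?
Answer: $\frac{5068920747}{15088} \approx 3.3596 \cdot 10^{5}$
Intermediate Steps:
$v = \frac{1346011}{4}$ ($v = - \frac{1}{4} + \left(\left(113 \cdot 707 - 388\right) + \left(-692648 + 949648\right)\right) = - \frac{1}{4} + \left(\left(79891 - 388\right) + 257000\right) = - \frac{1}{4} + \left(79503 + 257000\right) = - \frac{1}{4} + 336503 = \frac{1346011}{4} \approx 3.365 \cdot 10^{5}$)
$v - \left(223 \left(\frac{R{\left(-9 \right)}}{368} - \frac{439}{-328}\right) + 249\right) = \frac{1346011}{4} - \left(223 \left(- \frac{3}{368} - \frac{439}{-328}\right) + 249\right) = \frac{1346011}{4} - \left(223 \left(\left(-3\right) \frac{1}{368} - - \frac{439}{328}\right) + 249\right) = \frac{1346011}{4} - \left(223 \left(- \frac{3}{368} + \frac{439}{328}\right) + 249\right) = \frac{1346011}{4} - \left(223 \cdot \frac{20071}{15088} + 249\right) = \frac{1346011}{4} - \left(\frac{4475833}{15088} + 249\right) = \frac{1346011}{4} - \frac{8232745}{15088} = \frac{5068920747}{15088}$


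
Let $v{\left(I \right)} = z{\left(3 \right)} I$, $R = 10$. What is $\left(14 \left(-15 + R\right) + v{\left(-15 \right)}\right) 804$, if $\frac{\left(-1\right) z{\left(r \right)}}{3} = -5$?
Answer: $-237180$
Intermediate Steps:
$z{\left(r \right)} = 15$ ($z{\left(r \right)} = \left(-3\right) \left(-5\right) = 15$)
$v{\left(I \right)} = 15 I$
$\left(14 \left(-15 + R\right) + v{\left(-15 \right)}\right) 804 = \left(14 \left(-15 + 10\right) + 15 \left(-15\right)\right) 804 = \left(14 \left(-5\right) - 225\right) 804 = \left(-70 - 225\right) 804 = \left(-295\right) 804 = -237180$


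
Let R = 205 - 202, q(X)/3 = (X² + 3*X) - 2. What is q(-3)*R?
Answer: -18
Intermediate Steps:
q(X) = -6 + 3*X² + 9*X (q(X) = 3*((X² + 3*X) - 2) = 3*(-2 + X² + 3*X) = -6 + 3*X² + 9*X)
R = 3
q(-3)*R = (-6 + 3*(-3)² + 9*(-3))*3 = (-6 + 3*9 - 27)*3 = (-6 + 27 - 27)*3 = -6*3 = -18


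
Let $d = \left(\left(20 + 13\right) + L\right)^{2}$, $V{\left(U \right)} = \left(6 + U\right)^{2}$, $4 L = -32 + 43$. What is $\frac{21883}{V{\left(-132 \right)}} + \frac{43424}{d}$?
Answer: $\frac{11477876251}{324648324} \approx 35.355$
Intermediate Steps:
$L = \frac{11}{4}$ ($L = \frac{-32 + 43}{4} = \frac{1}{4} \cdot 11 = \frac{11}{4} \approx 2.75$)
$d = \frac{20449}{16}$ ($d = \left(\left(20 + 13\right) + \frac{11}{4}\right)^{2} = \left(33 + \frac{11}{4}\right)^{2} = \left(\frac{143}{4}\right)^{2} = \frac{20449}{16} \approx 1278.1$)
$\frac{21883}{V{\left(-132 \right)}} + \frac{43424}{d} = \frac{21883}{\left(6 - 132\right)^{2}} + \frac{43424}{\frac{20449}{16}} = \frac{21883}{\left(-126\right)^{2}} + 43424 \cdot \frac{16}{20449} = \frac{21883}{15876} + \frac{694784}{20449} = \frac{11477876251}{324648324}$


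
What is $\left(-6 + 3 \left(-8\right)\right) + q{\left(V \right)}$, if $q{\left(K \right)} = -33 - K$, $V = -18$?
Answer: $-45$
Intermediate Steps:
$\left(-6 + 3 \left(-8\right)\right) + q{\left(V \right)} = \left(-6 + 3 \left(-8\right)\right) - 15 = \left(-6 - 24\right) + \left(-33 + 18\right) = -30 - 15 = -45$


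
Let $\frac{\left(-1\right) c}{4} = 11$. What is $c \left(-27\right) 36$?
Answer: $42768$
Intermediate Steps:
$c = -44$ ($c = \left(-4\right) 11 = -44$)
$c \left(-27\right) 36 = \left(-44\right) \left(-27\right) 36 = 1188 \cdot 36 = 42768$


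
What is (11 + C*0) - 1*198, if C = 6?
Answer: -187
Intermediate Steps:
(11 + C*0) - 1*198 = (11 + 6*0) - 1*198 = (11 + 0) - 198 = 11 - 198 = -187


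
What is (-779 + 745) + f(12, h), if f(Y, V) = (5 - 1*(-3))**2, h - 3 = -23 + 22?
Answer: 30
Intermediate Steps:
h = 2 (h = 3 + (-23 + 22) = 3 - 1 = 2)
f(Y, V) = 64 (f(Y, V) = (5 + 3)**2 = 8**2 = 64)
(-779 + 745) + f(12, h) = (-779 + 745) + 64 = -34 + 64 = 30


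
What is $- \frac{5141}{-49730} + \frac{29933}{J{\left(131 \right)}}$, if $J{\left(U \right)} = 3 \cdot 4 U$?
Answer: $\frac{748324871}{39087780} \approx 19.145$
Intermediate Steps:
$J{\left(U \right)} = 12 U$
$- \frac{5141}{-49730} + \frac{29933}{J{\left(131 \right)}} = - \frac{5141}{-49730} + \frac{29933}{12 \cdot 131} = \left(-5141\right) \left(- \frac{1}{49730}\right) + \frac{29933}{1572} = \frac{5141}{49730} + 29933 \cdot \frac{1}{1572} = \frac{5141}{49730} + \frac{29933}{1572} = \frac{748324871}{39087780}$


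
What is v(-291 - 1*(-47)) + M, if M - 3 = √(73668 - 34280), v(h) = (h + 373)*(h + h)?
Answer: -62949 + 2*√9847 ≈ -62751.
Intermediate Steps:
v(h) = 2*h*(373 + h) (v(h) = (373 + h)*(2*h) = 2*h*(373 + h))
M = 3 + 2*√9847 (M = 3 + √(73668 - 34280) = 3 + √39388 = 3 + 2*√9847 ≈ 201.46)
v(-291 - 1*(-47)) + M = 2*(-291 - 1*(-47))*(373 + (-291 - 1*(-47))) + (3 + 2*√9847) = 2*(-291 + 47)*(373 + (-291 + 47)) + (3 + 2*√9847) = 2*(-244)*(373 - 244) + (3 + 2*√9847) = 2*(-244)*129 + (3 + 2*√9847) = -62952 + (3 + 2*√9847) = -62949 + 2*√9847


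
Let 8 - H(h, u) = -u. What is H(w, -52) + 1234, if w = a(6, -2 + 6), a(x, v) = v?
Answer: 1190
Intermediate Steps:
w = 4 (w = -2 + 6 = 4)
H(h, u) = 8 + u (H(h, u) = 8 - (-1)*u = 8 + u)
H(w, -52) + 1234 = (8 - 52) + 1234 = -44 + 1234 = 1190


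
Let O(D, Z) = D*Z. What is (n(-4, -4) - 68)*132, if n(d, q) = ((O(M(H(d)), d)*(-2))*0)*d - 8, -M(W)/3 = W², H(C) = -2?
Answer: -10032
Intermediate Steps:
M(W) = -3*W²
n(d, q) = -8 (n(d, q) = ((((-3*(-2)²)*d)*(-2))*0)*d - 8 = ((((-3*4)*d)*(-2))*0)*d - 8 = ((-12*d*(-2))*0)*d - 8 = ((24*d)*0)*d - 8 = 0*d - 8 = 0 - 8 = -8)
(n(-4, -4) - 68)*132 = (-8 - 68)*132 = -76*132 = -10032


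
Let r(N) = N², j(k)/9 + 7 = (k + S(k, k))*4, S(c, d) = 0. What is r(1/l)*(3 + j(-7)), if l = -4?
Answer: -39/2 ≈ -19.500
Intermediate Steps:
j(k) = -63 + 36*k (j(k) = -63 + 9*((k + 0)*4) = -63 + 9*(k*4) = -63 + 9*(4*k) = -63 + 36*k)
r(1/l)*(3 + j(-7)) = (1/(-4))²*(3 + (-63 + 36*(-7))) = (-¼)²*(3 + (-63 - 252)) = (3 - 315)/16 = (1/16)*(-312) = -39/2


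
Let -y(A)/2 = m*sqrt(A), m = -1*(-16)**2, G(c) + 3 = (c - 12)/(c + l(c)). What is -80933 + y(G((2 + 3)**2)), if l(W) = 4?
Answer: -80933 + 512*I*sqrt(2146)/29 ≈ -80933.0 + 817.88*I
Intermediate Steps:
G(c) = -3 + (-12 + c)/(4 + c) (G(c) = -3 + (c - 12)/(c + 4) = -3 + (-12 + c)/(4 + c))
m = -256 (m = -1*256 = -256)
y(A) = 512*sqrt(A) (y(A) = -(-512)*sqrt(A) = 512*sqrt(A))
-80933 + y(G((2 + 3)**2)) = -80933 + 512*sqrt(2*(-12 - (2 + 3)**2)/(4 + (2 + 3)**2)) = -80933 + 512*sqrt(2*(-12 - 1*5**2)/(4 + 5**2)) = -80933 + 512*sqrt(2*(-12 - 1*25)/(4 + 25)) = -80933 + 512*sqrt(2*(-12 - 25)/29) = -80933 + 512*sqrt(2*(1/29)*(-37)) = -80933 + 512*sqrt(-74/29) = -80933 + 512*(I*sqrt(2146)/29) = -80933 + 512*I*sqrt(2146)/29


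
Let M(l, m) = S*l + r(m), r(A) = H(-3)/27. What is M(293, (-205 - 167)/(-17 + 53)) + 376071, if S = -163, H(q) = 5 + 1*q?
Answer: 8864426/27 ≈ 3.2831e+5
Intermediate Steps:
H(q) = 5 + q
r(A) = 2/27 (r(A) = (5 - 3)/27 = 2*(1/27) = 2/27)
M(l, m) = 2/27 - 163*l (M(l, m) = -163*l + 2/27 = 2/27 - 163*l)
M(293, (-205 - 167)/(-17 + 53)) + 376071 = (2/27 - 163*293) + 376071 = (2/27 - 47759) + 376071 = -1289491/27 + 376071 = 8864426/27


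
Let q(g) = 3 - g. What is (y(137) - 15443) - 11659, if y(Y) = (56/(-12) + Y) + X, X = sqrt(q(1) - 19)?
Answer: -80909/3 + I*sqrt(17) ≈ -26970.0 + 4.1231*I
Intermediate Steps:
X = I*sqrt(17) (X = sqrt((3 - 1*1) - 19) = sqrt((3 - 1) - 19) = sqrt(2 - 19) = sqrt(-17) = I*sqrt(17) ≈ 4.1231*I)
y(Y) = -14/3 + Y + I*sqrt(17) (y(Y) = (56/(-12) + Y) + I*sqrt(17) = (56*(-1/12) + Y) + I*sqrt(17) = (-14/3 + Y) + I*sqrt(17) = -14/3 + Y + I*sqrt(17))
(y(137) - 15443) - 11659 = ((-14/3 + 137 + I*sqrt(17)) - 15443) - 11659 = ((397/3 + I*sqrt(17)) - 15443) - 11659 = (-45932/3 + I*sqrt(17)) - 11659 = -80909/3 + I*sqrt(17)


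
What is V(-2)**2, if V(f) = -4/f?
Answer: 4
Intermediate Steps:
V(-2)**2 = (-4/(-2))**2 = (-4*(-1/2))**2 = 2**2 = 4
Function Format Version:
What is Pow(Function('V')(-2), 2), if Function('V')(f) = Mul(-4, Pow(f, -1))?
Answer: 4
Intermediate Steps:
Pow(Function('V')(-2), 2) = Pow(Mul(-4, Pow(-2, -1)), 2) = Pow(Mul(-4, Rational(-1, 2)), 2) = Pow(2, 2) = 4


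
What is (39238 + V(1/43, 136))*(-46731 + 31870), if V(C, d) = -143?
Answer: -580990795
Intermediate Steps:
(39238 + V(1/43, 136))*(-46731 + 31870) = (39238 - 143)*(-46731 + 31870) = 39095*(-14861) = -580990795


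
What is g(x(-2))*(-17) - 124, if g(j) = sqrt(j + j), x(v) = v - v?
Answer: -124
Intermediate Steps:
x(v) = 0
g(j) = sqrt(2)*sqrt(j) (g(j) = sqrt(2*j) = sqrt(2)*sqrt(j))
g(x(-2))*(-17) - 124 = (sqrt(2)*sqrt(0))*(-17) - 124 = (sqrt(2)*0)*(-17) - 124 = 0*(-17) - 124 = 0 - 124 = -124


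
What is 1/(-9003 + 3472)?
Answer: -1/5531 ≈ -0.00018080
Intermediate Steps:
1/(-9003 + 3472) = 1/(-5531) = -1/5531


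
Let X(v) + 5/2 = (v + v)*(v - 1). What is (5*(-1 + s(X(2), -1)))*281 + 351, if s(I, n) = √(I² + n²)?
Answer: -1054 + 1405*√13/2 ≈ 1478.9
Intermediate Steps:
X(v) = -5/2 + 2*v*(-1 + v) (X(v) = -5/2 + (v + v)*(v - 1) = -5/2 + (2*v)*(-1 + v) = -5/2 + 2*v*(-1 + v))
(5*(-1 + s(X(2), -1)))*281 + 351 = (5*(-1 + √((-5/2 - 2*2 + 2*2²)² + (-1)²)))*281 + 351 = (5*(-1 + √((-5/2 - 4 + 2*4)² + 1)))*281 + 351 = (5*(-1 + √((-5/2 - 4 + 8)² + 1)))*281 + 351 = (5*(-1 + √((3/2)² + 1)))*281 + 351 = (5*(-1 + √(9/4 + 1)))*281 + 351 = (5*(-1 + √(13/4)))*281 + 351 = (5*(-1 + √13/2))*281 + 351 = (-5 + 5*√13/2)*281 + 351 = (-1405 + 1405*√13/2) + 351 = -1054 + 1405*√13/2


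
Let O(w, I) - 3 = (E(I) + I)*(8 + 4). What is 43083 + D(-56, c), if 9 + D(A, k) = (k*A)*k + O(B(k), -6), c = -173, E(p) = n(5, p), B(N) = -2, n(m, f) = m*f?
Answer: -1633379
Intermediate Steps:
n(m, f) = f*m
E(p) = 5*p (E(p) = p*5 = 5*p)
O(w, I) = 3 + 72*I (O(w, I) = 3 + (5*I + I)*(8 + 4) = 3 + (6*I)*12 = 3 + 72*I)
D(A, k) = -438 + A*k**2 (D(A, k) = -9 + ((k*A)*k + (3 + 72*(-6))) = -9 + ((A*k)*k + (3 - 432)) = -9 + (A*k**2 - 429) = -9 + (-429 + A*k**2) = -438 + A*k**2)
43083 + D(-56, c) = 43083 + (-438 - 56*(-173)**2) = 43083 + (-438 - 56*29929) = 43083 + (-438 - 1676024) = 43083 - 1676462 = -1633379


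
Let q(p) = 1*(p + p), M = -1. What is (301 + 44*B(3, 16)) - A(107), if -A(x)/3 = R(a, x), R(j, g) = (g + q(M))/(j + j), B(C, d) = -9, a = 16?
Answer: -2725/32 ≈ -85.156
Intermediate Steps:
q(p) = 2*p (q(p) = 1*(2*p) = 2*p)
R(j, g) = (-2 + g)/(2*j) (R(j, g) = (g + 2*(-1))/(j + j) = (g - 2)/((2*j)) = (-2 + g)*(1/(2*j)) = (-2 + g)/(2*j))
A(x) = 3/16 - 3*x/32 (A(x) = -3*(-2 + x)/(2*16) = -3*(-1/16 + x/32) = 3/16 - 3*x/32)
(301 + 44*B(3, 16)) - A(107) = (301 + 44*(-9)) - (3/16 - 3/32*107) = (301 - 396) - (3/16 - 321/32) = -95 - 1*(-315/32) = -95 + 315/32 = -2725/32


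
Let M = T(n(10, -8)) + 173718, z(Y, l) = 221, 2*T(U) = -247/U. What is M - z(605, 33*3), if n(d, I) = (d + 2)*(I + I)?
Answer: 66623095/384 ≈ 1.7350e+5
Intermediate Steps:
n(d, I) = 2*I*(2 + d) (n(d, I) = (2 + d)*(2*I) = 2*I*(2 + d))
T(U) = -247/(2*U) (T(U) = (-247/U)/2 = -247/(2*U))
M = 66707959/384 (M = -247*(-1/(16*(2 + 10)))/2 + 173718 = -247/(2*(2*(-8)*12)) + 173718 = -247/2/(-192) + 173718 = -247/2*(-1/192) + 173718 = 247/384 + 173718 = 66707959/384 ≈ 1.7372e+5)
M - z(605, 33*3) = 66707959/384 - 1*221 = 66707959/384 - 221 = 66623095/384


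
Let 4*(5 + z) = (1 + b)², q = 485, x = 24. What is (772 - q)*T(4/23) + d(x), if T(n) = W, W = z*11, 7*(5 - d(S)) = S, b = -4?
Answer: -243045/28 ≈ -8680.2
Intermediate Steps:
z = -11/4 (z = -5 + (1 - 4)²/4 = -5 + (¼)*(-3)² = -5 + (¼)*9 = -5 + 9/4 = -11/4 ≈ -2.7500)
d(S) = 5 - S/7
W = -121/4 (W = -11/4*11 = -121/4 ≈ -30.250)
T(n) = -121/4
(772 - q)*T(4/23) + d(x) = (772 - 1*485)*(-121/4) + (5 - ⅐*24) = (772 - 485)*(-121/4) + (5 - 24/7) = 287*(-121/4) + 11/7 = -34727/4 + 11/7 = -243045/28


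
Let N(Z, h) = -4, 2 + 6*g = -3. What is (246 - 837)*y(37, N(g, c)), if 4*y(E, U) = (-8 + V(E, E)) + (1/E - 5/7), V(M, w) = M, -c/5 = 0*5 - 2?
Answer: -4333803/1036 ≈ -4183.2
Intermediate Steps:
g = -5/6 (g = -1/3 + (1/6)*(-3) = -1/3 - 1/2 = -5/6 ≈ -0.83333)
c = 10 (c = -5*(0*5 - 2) = -5*(0 - 2) = -5*(-2) = 10)
y(E, U) = -61/28 + E/4 + 1/(4*E) (y(E, U) = ((-8 + E) + (1/E - 5/7))/4 = ((-8 + E) + (-5/7 + 1/E))/4 = (-61/7 + E + 1/E)/4 = -61/28 + E/4 + 1/(4*E))
(246 - 837)*y(37, N(g, c)) = (246 - 837)*((1/28)*(7 + 37*(-61 + 7*37))/37) = -591*(7 + 37*(-61 + 259))/(28*37) = -591*(7 + 37*198)/(28*37) = -591*(7 + 7326)/(28*37) = -591*7333/(28*37) = -591*7333/1036 = -4333803/1036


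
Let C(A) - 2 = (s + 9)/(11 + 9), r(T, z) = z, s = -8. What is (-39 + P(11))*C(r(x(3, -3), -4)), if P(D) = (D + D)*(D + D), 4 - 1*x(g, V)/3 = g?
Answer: 3649/4 ≈ 912.25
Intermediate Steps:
x(g, V) = 12 - 3*g
C(A) = 41/20 (C(A) = 2 + (-8 + 9)/(11 + 9) = 2 + 1/20 = 41/20)
P(D) = 4*D² (P(D) = (2*D)*(2*D) = 4*D²)
(-39 + P(11))*C(r(x(3, -3), -4)) = (-39 + 4*11²)*(41/20) = (-39 + 4*121)*(41/20) = (-39 + 484)*(41/20) = 445*(41/20) = 3649/4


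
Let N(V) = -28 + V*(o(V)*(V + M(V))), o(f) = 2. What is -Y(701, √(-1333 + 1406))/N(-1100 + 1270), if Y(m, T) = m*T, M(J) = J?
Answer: -701*√73/115572 ≈ -0.051823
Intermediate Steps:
Y(m, T) = T*m
N(V) = -28 + 4*V² (N(V) = -28 + V*(2*(V + V)) = -28 + V*(2*(2*V)) = -28 + V*(4*V) = -28 + 4*V²)
-Y(701, √(-1333 + 1406))/N(-1100 + 1270) = -√(-1333 + 1406)*701/(-28 + 4*(-1100 + 1270)²) = -√73*701/(-28 + 4*170²) = -701*√73/(-28 + 4*28900) = -701*√73/(-28 + 115600) = -701*√73/115572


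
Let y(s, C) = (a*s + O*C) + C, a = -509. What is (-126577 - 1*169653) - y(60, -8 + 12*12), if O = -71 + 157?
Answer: -277522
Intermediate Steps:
O = 86
y(s, C) = -509*s + 87*C (y(s, C) = (-509*s + 86*C) + C = -509*s + 87*C)
(-126577 - 1*169653) - y(60, -8 + 12*12) = (-126577 - 1*169653) - (-509*60 + 87*(-8 + 12*12)) = (-126577 - 169653) - (-30540 + 87*(-8 + 144)) = -296230 - (-30540 + 87*136) = -296230 - (-30540 + 11832) = -296230 - 1*(-18708) = -296230 + 18708 = -277522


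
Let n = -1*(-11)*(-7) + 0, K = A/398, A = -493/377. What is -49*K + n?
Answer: -397565/5174 ≈ -76.839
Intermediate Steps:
A = -17/13 (A = -493*1/377 = -17/13 ≈ -1.3077)
K = -17/5174 (K = -17/13/398 = -17/13*1/398 = -17/5174 ≈ -0.0032857)
n = -77 (n = 11*(-7) + 0 = -77 + 0 = -77)
-49*K + n = -49*(-17/5174) - 77 = 833/5174 - 77 = -397565/5174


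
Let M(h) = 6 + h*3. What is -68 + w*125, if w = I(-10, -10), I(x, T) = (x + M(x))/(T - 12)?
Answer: 1377/11 ≈ 125.18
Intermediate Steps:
M(h) = 6 + 3*h
I(x, T) = (6 + 4*x)/(-12 + T) (I(x, T) = (x + (6 + 3*x))/(T - 12) = (6 + 4*x)/(-12 + T))
w = 17/11 (w = 2*(3 + 2*(-10))/(-12 - 10) = 2*(3 - 20)/(-22) = 2*(-1/22)*(-17) = 17/11 ≈ 1.5455)
-68 + w*125 = -68 + (17/11)*125 = -68 + 2125/11 = 1377/11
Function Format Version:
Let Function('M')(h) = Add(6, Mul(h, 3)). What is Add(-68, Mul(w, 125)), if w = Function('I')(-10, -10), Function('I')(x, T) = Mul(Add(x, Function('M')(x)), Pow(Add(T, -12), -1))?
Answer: Rational(1377, 11) ≈ 125.18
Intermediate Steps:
Function('M')(h) = Add(6, Mul(3, h))
Function('I')(x, T) = Mul(Pow(Add(-12, T), -1), Add(6, Mul(4, x))) (Function('I')(x, T) = Mul(Add(x, Add(6, Mul(3, x))), Pow(Add(T, -12), -1)) = Mul(Add(6, Mul(4, x)), Pow(Add(-12, T), -1)) = Mul(Pow(Add(-12, T), -1), Add(6, Mul(4, x))))
w = Rational(17, 11) (w = Mul(2, Pow(Add(-12, -10), -1), Add(3, Mul(2, -10))) = Mul(2, Pow(-22, -1), Add(3, -20)) = Mul(2, Rational(-1, 22), -17) = Rational(17, 11) ≈ 1.5455)
Add(-68, Mul(w, 125)) = Add(-68, Mul(Rational(17, 11), 125)) = Add(-68, Rational(2125, 11)) = Rational(1377, 11)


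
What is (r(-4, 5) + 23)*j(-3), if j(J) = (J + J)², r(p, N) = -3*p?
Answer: 1260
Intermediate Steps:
j(J) = 4*J² (j(J) = (2*J)² = 4*J²)
(r(-4, 5) + 23)*j(-3) = (-3*(-4) + 23)*(4*(-3)²) = (12 + 23)*(4*9) = 35*36 = 1260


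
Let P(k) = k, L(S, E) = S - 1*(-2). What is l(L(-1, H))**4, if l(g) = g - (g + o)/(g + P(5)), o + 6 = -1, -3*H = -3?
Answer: 16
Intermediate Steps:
H = 1 (H = -1/3*(-3) = 1)
o = -7 (o = -6 - 1 = -7)
L(S, E) = 2 + S (L(S, E) = S + 2 = 2 + S)
l(g) = g - (-7 + g)/(5 + g) (l(g) = g - (g - 7)/(g + 5) = g - (-7 + g)/(5 + g))
l(L(-1, H))**4 = ((7 + (2 - 1)**2 + 4*(2 - 1))/(5 + (2 - 1)))**4 = ((7 + 1**2 + 4*1)/(5 + 1))**4 = ((7 + 1 + 4)/6)**4 = ((1/6)*12)**4 = 2**4 = 16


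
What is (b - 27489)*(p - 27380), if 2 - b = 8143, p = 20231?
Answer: 254718870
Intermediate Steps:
b = -8141 (b = 2 - 1*8143 = 2 - 8143 = -8141)
(b - 27489)*(p - 27380) = (-8141 - 27489)*(20231 - 27380) = -35630*(-7149) = 254718870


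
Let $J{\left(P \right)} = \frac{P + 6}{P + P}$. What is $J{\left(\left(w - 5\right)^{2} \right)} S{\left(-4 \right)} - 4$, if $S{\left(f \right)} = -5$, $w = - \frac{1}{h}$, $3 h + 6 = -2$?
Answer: $- \frac{19717}{2738} \approx -7.2012$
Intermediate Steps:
$h = - \frac{8}{3}$ ($h = -2 + \frac{1}{3} \left(-2\right) = -2 - \frac{2}{3} = - \frac{8}{3} \approx -2.6667$)
$w = \frac{3}{8}$ ($w = - \frac{1}{- \frac{8}{3}} = \left(-1\right) \left(- \frac{3}{8}\right) = \frac{3}{8} \approx 0.375$)
$J{\left(P \right)} = \frac{6 + P}{2 P}$
$J{\left(\left(w - 5\right)^{2} \right)} S{\left(-4 \right)} - 4 = \frac{6 + \left(\frac{3}{8} - 5\right)^{2}}{2 \left(\frac{3}{8} - 5\right)^{2}} \left(-5\right) - 4 = \frac{6 + \left(- \frac{37}{8}\right)^{2}}{2 \left(- \frac{37}{8}\right)^{2}} \left(-5\right) - 4 = \frac{6 + \frac{1369}{64}}{2 \cdot \frac{1369}{64}} \left(-5\right) - 4 = \frac{1}{2} \cdot \frac{64}{1369} \cdot \frac{1753}{64} \left(-5\right) - 4 = \frac{1753}{2738} \left(-5\right) - 4 = - \frac{8765}{2738} - 4 = - \frac{19717}{2738}$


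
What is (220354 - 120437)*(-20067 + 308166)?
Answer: 28785987783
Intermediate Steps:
(220354 - 120437)*(-20067 + 308166) = 99917*288099 = 28785987783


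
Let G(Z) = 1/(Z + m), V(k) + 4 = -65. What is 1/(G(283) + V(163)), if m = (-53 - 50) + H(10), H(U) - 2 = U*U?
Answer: -282/19457 ≈ -0.014493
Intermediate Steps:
V(k) = -69 (V(k) = -4 - 65 = -69)
H(U) = 2 + U² (H(U) = 2 + U*U = 2 + U²)
m = -1 (m = (-53 - 50) + (2 + 10²) = -103 + (2 + 100) = -103 + 102 = -1)
G(Z) = 1/(-1 + Z) (G(Z) = 1/(Z - 1) = 1/(-1 + Z))
1/(G(283) + V(163)) = 1/(1/(-1 + 283) - 69) = 1/(1/282 - 69) = 1/(-19457/282) = -282/19457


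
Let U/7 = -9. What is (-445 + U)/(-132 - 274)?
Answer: 254/203 ≈ 1.2512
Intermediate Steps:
U = -63 (U = 7*(-9) = -63)
(-445 + U)/(-132 - 274) = (-445 - 63)/(-132 - 274) = -508/(-406) = -508*(-1/406) = 254/203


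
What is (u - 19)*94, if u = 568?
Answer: 51606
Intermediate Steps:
(u - 19)*94 = (568 - 19)*94 = 549*94 = 51606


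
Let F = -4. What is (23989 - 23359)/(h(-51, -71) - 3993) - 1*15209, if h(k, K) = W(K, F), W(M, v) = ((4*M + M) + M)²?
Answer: -899779439/59161 ≈ -15209.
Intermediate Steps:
W(M, v) = 36*M² (W(M, v) = (5*M + M)² = (6*M)² = 36*M²)
h(k, K) = 36*K²
(23989 - 23359)/(h(-51, -71) - 3993) - 1*15209 = (23989 - 23359)/(36*(-71)² - 3993) - 1*15209 = 630/(36*5041 - 3993) - 15209 = 630/(181476 - 3993) - 15209 = 630/177483 - 15209 = 630*(1/177483) - 15209 = 210/59161 - 15209 = -899779439/59161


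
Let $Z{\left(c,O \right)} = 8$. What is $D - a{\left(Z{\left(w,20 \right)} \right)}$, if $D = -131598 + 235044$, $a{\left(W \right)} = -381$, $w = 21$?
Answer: $103827$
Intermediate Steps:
$D = 103446$
$D - a{\left(Z{\left(w,20 \right)} \right)} = 103446 - -381 = 103446 + 381 = 103827$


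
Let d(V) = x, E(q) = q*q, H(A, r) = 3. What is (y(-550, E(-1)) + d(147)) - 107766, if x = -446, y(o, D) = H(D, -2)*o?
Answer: -109862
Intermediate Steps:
E(q) = q**2
y(o, D) = 3*o
d(V) = -446
(y(-550, E(-1)) + d(147)) - 107766 = (3*(-550) - 446) - 107766 = (-1650 - 446) - 107766 = -2096 - 107766 = -109862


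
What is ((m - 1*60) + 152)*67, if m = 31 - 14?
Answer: 7303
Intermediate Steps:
m = 17
((m - 1*60) + 152)*67 = ((17 - 1*60) + 152)*67 = ((17 - 60) + 152)*67 = (-43 + 152)*67 = 109*67 = 7303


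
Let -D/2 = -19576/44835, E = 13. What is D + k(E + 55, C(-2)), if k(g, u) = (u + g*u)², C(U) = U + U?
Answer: 3415390112/44835 ≈ 76177.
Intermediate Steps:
C(U) = 2*U
D = 39152/44835 (D = -(-39152)/44835 = -2*(-19576/44835) = 39152/44835 ≈ 0.87325)
D + k(E + 55, C(-2)) = 39152/44835 + (2*(-2))²*(1 + (13 + 55))² = 39152/44835 + (-4)²*(1 + 68)² = 39152/44835 + 16*69² = 39152/44835 + 16*4761 = 39152/44835 + 76176 = 3415390112/44835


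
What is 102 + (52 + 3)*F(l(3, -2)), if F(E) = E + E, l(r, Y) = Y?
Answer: -118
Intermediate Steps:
F(E) = 2*E
102 + (52 + 3)*F(l(3, -2)) = 102 + (52 + 3)*(2*(-2)) = 102 + 55*(-4) = 102 - 220 = -118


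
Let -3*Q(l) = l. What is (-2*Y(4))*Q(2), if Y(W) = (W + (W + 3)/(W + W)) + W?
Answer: 71/6 ≈ 11.833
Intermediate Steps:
Q(l) = -l/3
Y(W) = 2*W + (3 + W)/(2*W) (Y(W) = (W + (3 + W)/((2*W))) + W = (W + (3 + W)*(1/(2*W))) + W = (W + (3 + W)/(2*W)) + W = 2*W + (3 + W)/(2*W))
(-2*Y(4))*Q(2) = (-(3 + 4*(1 + 4*4))/4)*(-1/3*2) = -(3 + 4*(1 + 16))/4*(-2/3) = -(3 + 4*17)/4*(-2/3) = -(3 + 68)/4*(-2/3) = -71/4*(-2/3) = 71/6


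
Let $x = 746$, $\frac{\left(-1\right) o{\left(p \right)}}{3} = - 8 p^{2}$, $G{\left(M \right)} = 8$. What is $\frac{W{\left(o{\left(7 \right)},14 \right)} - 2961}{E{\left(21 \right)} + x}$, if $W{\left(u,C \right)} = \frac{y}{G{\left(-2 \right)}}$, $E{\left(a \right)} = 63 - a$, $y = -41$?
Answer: $- \frac{23729}{6304} \approx -3.7641$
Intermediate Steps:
$o{\left(p \right)} = 24 p^{2}$ ($o{\left(p \right)} = - 3 \left(- 8 p^{2}\right) = 24 p^{2}$)
$W{\left(u,C \right)} = - \frac{41}{8}$
$\frac{W{\left(o{\left(7 \right)},14 \right)} - 2961}{E{\left(21 \right)} + x} = \frac{- \frac{41}{8} - 2961}{\left(63 - 21\right) + 746} = - \frac{23729}{8 \left(\left(63 - 21\right) + 746\right)} = - \frac{23729}{8 \left(42 + 746\right)} = - \frac{23729}{8 \cdot 788} = \left(- \frac{23729}{8}\right) \frac{1}{788} = - \frac{23729}{6304}$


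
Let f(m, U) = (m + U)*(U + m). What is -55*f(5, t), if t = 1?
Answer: -1980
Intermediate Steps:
f(m, U) = (U + m)**2 (f(m, U) = (U + m)*(U + m) = (U + m)**2)
-55*f(5, t) = -55*(1 + 5)**2 = -55*6**2 = -55*36 = -1980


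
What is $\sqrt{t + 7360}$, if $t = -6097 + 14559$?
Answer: $3 \sqrt{1758} \approx 125.79$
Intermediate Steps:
$t = 8462$
$\sqrt{t + 7360} = \sqrt{8462 + 7360} = \sqrt{15822} = 3 \sqrt{1758}$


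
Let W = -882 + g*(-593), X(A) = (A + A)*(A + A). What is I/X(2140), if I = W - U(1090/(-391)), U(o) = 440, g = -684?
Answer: 40429/1831840 ≈ 0.022070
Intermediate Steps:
X(A) = 4*A² (X(A) = (2*A)*(2*A) = 4*A²)
W = 404730 (W = -882 - 684*(-593) = -882 + 405612 = 404730)
I = 404290 (I = 404730 - 1*440 = 404730 - 440 = 404290)
I/X(2140) = 404290/((4*2140²)) = 404290/((4*4579600)) = 404290/18318400 = 404290*(1/18318400) = 40429/1831840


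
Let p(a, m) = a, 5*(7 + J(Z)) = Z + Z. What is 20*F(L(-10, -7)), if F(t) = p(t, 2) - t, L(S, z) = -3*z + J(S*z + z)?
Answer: 0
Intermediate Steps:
J(Z) = -7 + 2*Z/5 (J(Z) = -7 + (Z + Z)/5 = -7 + (2*Z)/5 = -7 + 2*Z/5)
L(S, z) = -7 - 13*z/5 + 2*S*z/5 (L(S, z) = -3*z + (-7 + 2*(S*z + z)/5) = -3*z + (-7 + 2*(z + S*z)/5) = -3*z + (-7 + (2*z/5 + 2*S*z/5)) = -3*z + (-7 + 2*z/5 + 2*S*z/5) = -7 - 13*z/5 + 2*S*z/5)
F(t) = 0 (F(t) = t - t = 0)
20*F(L(-10, -7)) = 20*0 = 0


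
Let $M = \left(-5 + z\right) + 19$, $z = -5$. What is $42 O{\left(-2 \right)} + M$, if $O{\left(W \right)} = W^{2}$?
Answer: $177$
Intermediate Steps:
$M = 9$ ($M = \left(-5 - 5\right) + 19 = -10 + 19 = 9$)
$42 O{\left(-2 \right)} + M = 42 \left(-2\right)^{2} + 9 = 42 \cdot 4 + 9 = 168 + 9 = 177$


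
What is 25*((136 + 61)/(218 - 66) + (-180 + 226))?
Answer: 179725/152 ≈ 1182.4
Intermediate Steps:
25*((136 + 61)/(218 - 66) + (-180 + 226)) = 25*(197/152 + 46) = 25*(7189/152) = 179725/152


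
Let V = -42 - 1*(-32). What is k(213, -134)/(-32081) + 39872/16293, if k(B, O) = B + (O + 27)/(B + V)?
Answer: 258961377620/106107233799 ≈ 2.4406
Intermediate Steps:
V = -10 (V = -42 + 32 = -10)
k(B, O) = B + (27 + O)/(-10 + B) (k(B, O) = B + (O + 27)/(B - 10) = B + (27 + O)/(-10 + B))
k(213, -134)/(-32081) + 39872/16293 = ((27 - 134 + 213² - 10*213)/(-10 + 213))/(-32081) + 39872/16293 = ((27 - 134 + 45369 - 2130)/203)*(-1/32081) + 39872*(1/16293) = ((1/203)*43132)*(-1/32081) + 39872/16293 = (43132/203)*(-1/32081) + 39872/16293 = -43132/6512443 + 39872/16293 = 258961377620/106107233799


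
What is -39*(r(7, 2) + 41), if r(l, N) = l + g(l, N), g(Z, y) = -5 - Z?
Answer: -1404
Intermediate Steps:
r(l, N) = -5 (r(l, N) = l + (-5 - l) = -5)
-39*(r(7, 2) + 41) = -39*(-5 + 41) = -39*36 = -1404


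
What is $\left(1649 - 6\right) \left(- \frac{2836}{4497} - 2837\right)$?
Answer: $- \frac{20966035475}{4497} \approx -4.6622 \cdot 10^{6}$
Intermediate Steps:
$\left(1649 - 6\right) \left(- \frac{2836}{4497} - 2837\right) = 1643 \left(\left(-2836\right) \frac{1}{4497} - 2837\right) = 1643 \left(- \frac{2836}{4497} - 2837\right) = 1643 \left(- \frac{12760825}{4497}\right) = - \frac{20966035475}{4497}$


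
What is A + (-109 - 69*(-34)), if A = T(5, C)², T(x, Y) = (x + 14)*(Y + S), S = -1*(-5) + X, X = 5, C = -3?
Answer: 19926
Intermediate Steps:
S = 10 (S = -1*(-5) + 5 = 5 + 5 = 10)
T(x, Y) = (10 + Y)*(14 + x) (T(x, Y) = (x + 14)*(Y + 10) = (14 + x)*(10 + Y) = (10 + Y)*(14 + x))
A = 17689 (A = (140 + 10*5 + 14*(-3) - 3*5)² = (140 + 50 - 42 - 15)² = 133² = 17689)
A + (-109 - 69*(-34)) = 17689 + (-109 - 69*(-34)) = 17689 + (-109 + 2346) = 17689 + 2237 = 19926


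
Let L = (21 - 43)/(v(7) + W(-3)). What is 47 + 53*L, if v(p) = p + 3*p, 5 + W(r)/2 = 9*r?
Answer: 1429/18 ≈ 79.389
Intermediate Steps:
W(r) = -10 + 18*r (W(r) = -10 + 2*(9*r) = -10 + 18*r)
v(p) = 4*p
L = 11/18 (L = (21 - 43)/(4*7 + (-10 + 18*(-3))) = -22/(28 + (-10 - 54)) = -22/(28 - 64) = -22/(-36) = -22*(-1/36) = 11/18 ≈ 0.61111)
47 + 53*L = 47 + 53*(11/18) = 47 + 583/18 = 1429/18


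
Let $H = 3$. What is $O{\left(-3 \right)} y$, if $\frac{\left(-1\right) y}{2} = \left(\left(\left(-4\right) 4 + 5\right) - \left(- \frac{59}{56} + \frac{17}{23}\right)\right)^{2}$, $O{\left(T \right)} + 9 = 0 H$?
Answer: $\frac{1704781521}{829472} \approx 2055.3$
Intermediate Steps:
$O{\left(T \right)} = -9$ ($O{\left(T \right)} = -9 + 0 \cdot 3 = -9 + 0 = -9$)
$y = - \frac{189420169}{829472}$ ($y = - 2 \left(\left(\left(-4\right) 4 + 5\right) - \left(- \frac{59}{56} + \frac{17}{23}\right)\right)^{2} = - 2 \left(\left(-16 + 5\right) - - \frac{405}{1288}\right)^{2} = - 2 \left(-11 + \left(- \frac{17}{23} + \frac{59}{56}\right)\right)^{2} = - 2 \left(-11 + \frac{405}{1288}\right)^{2} = - 2 \left(- \frac{13763}{1288}\right)^{2} = \left(-2\right) \frac{189420169}{1658944} = - \frac{189420169}{829472} \approx -228.36$)
$O{\left(-3 \right)} y = \left(-9\right) \left(- \frac{189420169}{829472}\right) = \frac{1704781521}{829472}$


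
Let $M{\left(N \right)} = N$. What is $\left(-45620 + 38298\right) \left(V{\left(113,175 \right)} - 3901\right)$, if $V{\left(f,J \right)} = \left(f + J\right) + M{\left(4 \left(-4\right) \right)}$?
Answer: $26571538$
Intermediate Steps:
$V{\left(f,J \right)} = -16 + J + f$ ($V{\left(f,J \right)} = \left(f + J\right) + 4 \left(-4\right) = \left(J + f\right) - 16 = -16 + J + f$)
$\left(-45620 + 38298\right) \left(V{\left(113,175 \right)} - 3901\right) = \left(-45620 + 38298\right) \left(\left(-16 + 175 + 113\right) - 3901\right) = - 7322 \left(272 - 3901\right) = \left(-7322\right) \left(-3629\right) = 26571538$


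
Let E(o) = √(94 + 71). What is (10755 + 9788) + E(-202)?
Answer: 20543 + √165 ≈ 20556.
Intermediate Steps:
E(o) = √165
(10755 + 9788) + E(-202) = (10755 + 9788) + √165 = 20543 + √165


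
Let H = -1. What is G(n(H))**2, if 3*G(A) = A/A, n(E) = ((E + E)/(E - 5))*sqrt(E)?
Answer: 1/9 ≈ 0.11111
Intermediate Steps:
n(E) = 2*E**(3/2)/(-5 + E) (n(E) = ((2*E)/(-5 + E))*sqrt(E) = (2*E/(-5 + E))*sqrt(E) = 2*E**(3/2)/(-5 + E))
G(A) = 1/3 (G(A) = (A/A)/3 = (1/3)*1 = 1/3)
G(n(H))**2 = (1/3)**2 = 1/9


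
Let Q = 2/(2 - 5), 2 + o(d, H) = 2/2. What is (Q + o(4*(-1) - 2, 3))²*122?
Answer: 3050/9 ≈ 338.89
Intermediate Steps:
o(d, H) = -1 (o(d, H) = -2 + 2/2 = -2 + 2*(½) = -2 + 1 = -1)
Q = -⅔ (Q = 2/(-3) = -⅓*2 = -⅔ ≈ -0.66667)
(Q + o(4*(-1) - 2, 3))²*122 = (-⅔ - 1)²*122 = (-5/3)²*122 = (25/9)*122 = 3050/9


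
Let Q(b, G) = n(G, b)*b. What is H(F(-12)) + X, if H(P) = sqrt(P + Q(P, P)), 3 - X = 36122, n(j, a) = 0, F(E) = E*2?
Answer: -36119 + 2*I*sqrt(6) ≈ -36119.0 + 4.899*I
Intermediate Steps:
F(E) = 2*E
X = -36119 (X = 3 - 1*36122 = 3 - 36122 = -36119)
Q(b, G) = 0 (Q(b, G) = 0*b = 0)
H(P) = sqrt(P) (H(P) = sqrt(P + 0) = sqrt(P))
H(F(-12)) + X = sqrt(2*(-12)) - 36119 = sqrt(-24) - 36119 = 2*I*sqrt(6) - 36119 = -36119 + 2*I*sqrt(6)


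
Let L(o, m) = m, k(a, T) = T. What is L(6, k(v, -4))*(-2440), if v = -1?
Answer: 9760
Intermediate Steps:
L(6, k(v, -4))*(-2440) = -4*(-2440) = 9760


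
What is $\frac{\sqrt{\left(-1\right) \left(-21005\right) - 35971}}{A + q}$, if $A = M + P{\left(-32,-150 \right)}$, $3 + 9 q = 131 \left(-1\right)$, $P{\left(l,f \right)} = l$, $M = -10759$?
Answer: $- \frac{9 i \sqrt{14966}}{97253} \approx - 0.011321 i$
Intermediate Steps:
$q = - \frac{134}{9}$ ($q = - \frac{1}{3} + \frac{131 \left(-1\right)}{9} = - \frac{1}{3} + \frac{1}{9} \left(-131\right) = - \frac{1}{3} - \frac{131}{9} = - \frac{134}{9} \approx -14.889$)
$A = -10791$ ($A = -10759 - 32 = -10791$)
$\frac{\sqrt{\left(-1\right) \left(-21005\right) - 35971}}{A + q} = \frac{\sqrt{\left(-1\right) \left(-21005\right) - 35971}}{-10791 - \frac{134}{9}} = \frac{\sqrt{21005 - 35971}}{- \frac{97253}{9}} = \sqrt{-14966} \left(- \frac{9}{97253}\right) = i \sqrt{14966} \left(- \frac{9}{97253}\right) = - \frac{9 i \sqrt{14966}}{97253}$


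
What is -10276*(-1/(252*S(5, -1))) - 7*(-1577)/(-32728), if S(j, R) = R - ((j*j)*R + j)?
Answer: 10123507/5596488 ≈ 1.8089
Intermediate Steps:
S(j, R) = R - j - R*j² (S(j, R) = R - (j²*R + j) = R - (R*j² + j) = R - (j + R*j²) = R + (-j - R*j²) = R - j - R*j²)
-10276*(-1/(252*S(5, -1))) - 7*(-1577)/(-32728) = -10276*(-1/(252*(-1 - 1*5 - 1*(-1)*5²))) - 7*(-1577)/(-32728) = -10276*(-1/(252*(-1 - 5 - 1*(-1)*25))) + 11039*(-1/32728) = -10276*(-1/(252*(-1 - 5 + 25))) - 11039/32728 = -10276/((19*(-18))*14) - 11039/32728 = -10276/((-342*14)) - 11039/32728 = -10276/(-4788) - 11039/32728 = -10276*(-1/4788) - 11039/32728 = 367/171 - 11039/32728 = 10123507/5596488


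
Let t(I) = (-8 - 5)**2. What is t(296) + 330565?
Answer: 330734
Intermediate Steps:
t(I) = 169 (t(I) = (-13)**2 = 169)
t(296) + 330565 = 169 + 330565 = 330734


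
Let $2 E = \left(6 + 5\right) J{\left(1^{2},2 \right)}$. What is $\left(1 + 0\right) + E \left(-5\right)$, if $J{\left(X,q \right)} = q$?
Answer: $-54$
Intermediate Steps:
$E = 11$ ($E = \frac{\left(6 + 5\right) 2}{2} = \frac{11 \cdot 2}{2} = \frac{1}{2} \cdot 22 = 11$)
$\left(1 + 0\right) + E \left(-5\right) = \left(1 + 0\right) + 11 \left(-5\right) = 1 - 55 = -54$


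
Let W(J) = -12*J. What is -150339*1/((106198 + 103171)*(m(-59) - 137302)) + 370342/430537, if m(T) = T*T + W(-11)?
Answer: 150232758685485/174650343073093 ≈ 0.86019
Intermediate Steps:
m(T) = 132 + T² (m(T) = T*T - 12*(-11) = T² + 132 = 132 + T²)
-150339*1/((106198 + 103171)*(m(-59) - 137302)) + 370342/430537 = -150339*1/((106198 + 103171)*((132 + (-59)²) - 137302)) + 370342/430537 = -150339*1/(209369*((132 + 3481) - 137302)) + 370342*(1/430537) = -150339*1/(209369*(3613 - 137302)) + 370342/430537 = -150339/(209369*(-133689)) + 370342/430537 = -150339/(-27990332241) + 370342/430537 = -150339*(-1/27990332241) + 370342/430537 = 50113/9330110747 + 370342/430537 = 150232758685485/174650343073093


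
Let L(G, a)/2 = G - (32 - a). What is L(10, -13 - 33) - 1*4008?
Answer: -4144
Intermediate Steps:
L(G, a) = -64 + 2*G + 2*a (L(G, a) = 2*(G - (32 - a)) = 2*(G + (-32 + a)) = 2*(-32 + G + a) = -64 + 2*G + 2*a)
L(10, -13 - 33) - 1*4008 = (-64 + 2*10 + 2*(-13 - 33)) - 1*4008 = (-64 + 20 + 2*(-46)) - 4008 = (-64 + 20 - 92) - 4008 = -136 - 4008 = -4144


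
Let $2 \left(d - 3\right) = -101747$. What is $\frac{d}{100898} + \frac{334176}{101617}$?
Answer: $\frac{57096764899}{20505904132} \approx 2.7844$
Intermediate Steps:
$d = - \frac{101741}{2}$ ($d = 3 + \frac{1}{2} \left(-101747\right) = 3 - \frac{101747}{2} = - \frac{101741}{2} \approx -50871.0$)
$\frac{d}{100898} + \frac{334176}{101617} = - \frac{101741}{2 \cdot 100898} + \frac{334176}{101617} = \left(- \frac{101741}{2}\right) \frac{1}{100898} + 334176 \cdot \frac{1}{101617} = - \frac{101741}{201796} + \frac{334176}{101617} = \frac{57096764899}{20505904132}$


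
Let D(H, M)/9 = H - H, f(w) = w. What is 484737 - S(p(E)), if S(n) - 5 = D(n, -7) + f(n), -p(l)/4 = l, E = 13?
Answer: 484784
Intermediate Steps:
p(l) = -4*l
D(H, M) = 0 (D(H, M) = 9*(H - H) = 9*0 = 0)
S(n) = 5 + n (S(n) = 5 + (0 + n) = 5 + n)
484737 - S(p(E)) = 484737 - (5 - 4*13) = 484737 - (5 - 52) = 484737 - 1*(-47) = 484737 + 47 = 484784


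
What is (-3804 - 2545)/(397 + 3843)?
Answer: -6349/4240 ≈ -1.4974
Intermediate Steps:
(-3804 - 2545)/(397 + 3843) = -6349/4240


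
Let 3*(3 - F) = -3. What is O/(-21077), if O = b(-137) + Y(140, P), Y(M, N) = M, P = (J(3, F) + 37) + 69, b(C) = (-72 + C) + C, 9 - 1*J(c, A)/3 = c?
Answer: 206/21077 ≈ 0.0097737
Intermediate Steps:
F = 4 (F = 3 - ⅓*(-3) = 3 + 1 = 4)
J(c, A) = 27 - 3*c
b(C) = -72 + 2*C
P = 124 (P = ((27 - 3*3) + 37) + 69 = ((27 - 9) + 37) + 69 = (18 + 37) + 69 = 55 + 69 = 124)
O = -206 (O = (-72 + 2*(-137)) + 140 = (-72 - 274) + 140 = -346 + 140 = -206)
O/(-21077) = -206/(-21077) = -206*(-1/21077) = 206/21077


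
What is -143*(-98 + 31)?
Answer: 9581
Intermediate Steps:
-143*(-98 + 31) = -143*(-67) = 9581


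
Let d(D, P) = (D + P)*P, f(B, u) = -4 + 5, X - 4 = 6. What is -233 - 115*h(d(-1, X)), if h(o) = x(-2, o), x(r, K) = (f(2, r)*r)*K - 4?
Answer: 20927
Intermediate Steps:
X = 10 (X = 4 + 6 = 10)
f(B, u) = 1
x(r, K) = -4 + K*r (x(r, K) = (1*r)*K - 4 = r*K - 4 = K*r - 4 = -4 + K*r)
d(D, P) = P*(D + P)
h(o) = -4 - 2*o (h(o) = -4 + o*(-2) = -4 - 2*o)
-233 - 115*h(d(-1, X)) = -233 - 115*(-4 - 20*(-1 + 10)) = -233 - 115*(-4 - 20*9) = -233 - 115*(-4 - 2*90) = -233 - 115*(-4 - 180) = -233 - 115*(-184) = -233 + 21160 = 20927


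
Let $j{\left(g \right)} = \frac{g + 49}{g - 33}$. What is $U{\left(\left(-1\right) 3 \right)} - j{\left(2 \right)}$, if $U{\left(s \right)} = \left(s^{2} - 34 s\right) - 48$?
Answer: $\frac{2004}{31} \approx 64.645$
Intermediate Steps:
$U{\left(s \right)} = -48 + s^{2} - 34 s$
$j{\left(g \right)} = \frac{49 + g}{-33 + g}$
$U{\left(\left(-1\right) 3 \right)} - j{\left(2 \right)} = \left(-48 + \left(\left(-1\right) 3\right)^{2} - 34 \left(\left(-1\right) 3\right)\right) - \frac{49 + 2}{-33 + 2} = \left(-48 + \left(-3\right)^{2} - -102\right) - \frac{1}{-31} \cdot 51 = \left(-48 + 9 + 102\right) - \left(- \frac{1}{31}\right) 51 = 63 - - \frac{51}{31} = 63 + \frac{51}{31} = \frac{2004}{31}$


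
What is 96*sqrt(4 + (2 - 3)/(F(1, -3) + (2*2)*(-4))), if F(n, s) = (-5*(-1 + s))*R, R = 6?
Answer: 24*sqrt(10790)/13 ≈ 191.77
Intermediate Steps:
F(n, s) = 30 - 30*s (F(n, s) = -5*(-1 + s)*6 = (5 - 5*s)*6 = 30 - 30*s)
96*sqrt(4 + (2 - 3)/(F(1, -3) + (2*2)*(-4))) = 96*sqrt(4 + (2 - 3)/((30 - 30*(-3)) + (2*2)*(-4))) = 96*sqrt(4 - 1/((30 + 90) + 4*(-4))) = 96*sqrt(4 - 1/(120 - 16)) = 96*sqrt(4 - 1/104) = 96*sqrt(415/104) = 96*(sqrt(10790)/52) = 24*sqrt(10790)/13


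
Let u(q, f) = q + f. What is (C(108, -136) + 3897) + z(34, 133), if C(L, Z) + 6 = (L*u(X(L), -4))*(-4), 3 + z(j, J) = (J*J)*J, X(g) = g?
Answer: 2311597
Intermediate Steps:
u(q, f) = f + q
z(j, J) = -3 + J**3 (z(j, J) = -3 + (J*J)*J = -3 + J**2*J = -3 + J**3)
C(L, Z) = -6 - 4*L*(-4 + L) (C(L, Z) = -6 + (L*(-4 + L))*(-4) = -6 - 4*L*(-4 + L))
(C(108, -136) + 3897) + z(34, 133) = ((-6 - 4*108**2 + 16*108) + 3897) + (-3 + 133**3) = ((-6 - 4*11664 + 1728) + 3897) + (-3 + 2352637) = ((-6 - 46656 + 1728) + 3897) + 2352634 = (-44934 + 3897) + 2352634 = -41037 + 2352634 = 2311597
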